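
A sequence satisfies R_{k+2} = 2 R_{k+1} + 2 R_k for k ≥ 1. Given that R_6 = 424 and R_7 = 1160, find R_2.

Rearranging, R_{k-2} = (R_k - 2 R_{k-1}) / 2.
R_5 = (1160 - 2·424) / 2 = 312/2 = 156
R_4 = (424 - 2·156) / 2 = 112/2 = 56
R_3 = (156 - 2·56) / 2 = 44/2 = 22
R_2 = (56 - 2·22) / 2 = 12/2 = 6

6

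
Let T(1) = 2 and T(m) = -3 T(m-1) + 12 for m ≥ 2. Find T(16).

The fixed point is 12/(1 + 3) = 3, so T(m) - 3 = -3(T(m-1) - 3).
Hence T(m) = -1·(-3)^{m-1} + 3.
T(16) = -1·(-3)^{15} + 3 = -1·-14348907 + 3 = 14348910.

14348910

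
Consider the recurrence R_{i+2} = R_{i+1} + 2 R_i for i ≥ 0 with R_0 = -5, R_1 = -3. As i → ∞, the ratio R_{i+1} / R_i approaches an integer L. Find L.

2

The characteristic equation is r^2 - r - 2 = 0, which factors as (r - 2)(r + 1) = 0.
So the roots are 2 and -1. Since |2| > |-1| and the coefficient of 2^i is non-zero, the ratio tends to 2.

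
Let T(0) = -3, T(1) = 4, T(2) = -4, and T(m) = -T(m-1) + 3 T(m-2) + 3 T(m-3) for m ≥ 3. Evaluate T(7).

43

T(3) = -(-4) + 3*4 + 3*(-3) = 7
T(4) = -7 + 3*(-4) + 3*4 = -7
T(5) = -(-7) + 3*7 + 3*(-4) = 16
T(6) = -16 + 3*(-7) + 3*7 = -16
T(7) = -(-16) + 3*16 + 3*(-7) = 43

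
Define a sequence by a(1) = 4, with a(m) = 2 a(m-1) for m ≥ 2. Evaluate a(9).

a(2) = 2*4 = 8
a(3) = 2*8 = 16
a(4) = 2*16 = 32
a(5) = 2*32 = 64
a(6) = 2*64 = 128
a(7) = 2*128 = 256
a(8) = 2*256 = 512
a(9) = 2*512 = 1024

1024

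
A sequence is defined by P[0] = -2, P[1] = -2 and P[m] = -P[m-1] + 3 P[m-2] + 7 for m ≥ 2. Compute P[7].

-122

P[2] = -(-2) + 3·(-2) + 7 = 3
P[3] = -3 + 3·(-2) + 7 = -2
P[4] = -(-2) + 3·3 + 7 = 18
P[5] = -18 + 3·(-2) + 7 = -17
P[6] = -(-17) + 3·18 + 7 = 78
P[7] = -78 + 3·(-17) + 7 = -122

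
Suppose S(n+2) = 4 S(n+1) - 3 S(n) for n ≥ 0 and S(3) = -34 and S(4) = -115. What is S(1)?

Rearranging, S(n-2) = (S(n) - 4 S(n-1)) / -3.
S(2) = (-115 - 4*(-34)) / -3 = 21/-3 = -7
S(1) = (-34 - 4*(-7)) / -3 = -6/-3 = 2

2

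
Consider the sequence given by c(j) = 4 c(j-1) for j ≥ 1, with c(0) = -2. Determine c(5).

-2048

c(1) = 4·(-2) = -8
c(2) = 4·(-8) = -32
c(3) = 4·(-32) = -128
c(4) = 4·(-128) = -512
c(5) = 4·(-512) = -2048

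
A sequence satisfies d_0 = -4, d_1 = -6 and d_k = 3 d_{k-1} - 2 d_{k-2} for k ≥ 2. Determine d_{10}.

d_2 = 3(-6) - 2(-4) = -10
d_3 = 3(-10) - 2(-6) = -18
d_4 = 3(-18) - 2(-10) = -34
d_5 = 3(-34) - 2(-18) = -66
d_6 = 3(-66) - 2(-34) = -130
d_7 = 3(-130) - 2(-66) = -258
d_8 = 3(-258) - 2(-130) = -514
d_9 = 3(-514) - 2(-258) = -1026
d_{10} = 3(-1026) - 2(-514) = -2050

-2050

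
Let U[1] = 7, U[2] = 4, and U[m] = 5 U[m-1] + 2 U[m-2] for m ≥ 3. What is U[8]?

148522

U[3] = 5·4 + 2·7 = 34
U[4] = 5·34 + 2·4 = 178
U[5] = 5·178 + 2·34 = 958
U[6] = 5·958 + 2·178 = 5146
U[7] = 5·5146 + 2·958 = 27646
U[8] = 5·27646 + 2·5146 = 148522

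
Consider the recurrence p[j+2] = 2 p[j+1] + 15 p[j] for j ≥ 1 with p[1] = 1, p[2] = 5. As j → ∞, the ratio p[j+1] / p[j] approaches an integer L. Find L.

The characteristic equation is r^2 - 2r - 15 = 0, which factors as (r - 5)(r + 3) = 0.
So the roots are 5 and -3. Since |5| > |-3| and the coefficient of 5^j is non-zero, the ratio tends to 5.

5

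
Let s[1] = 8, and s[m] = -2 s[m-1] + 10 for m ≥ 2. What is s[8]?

s[2] = -2(8) + 10 = -6
s[3] = -2(-6) + 10 = 22
s[4] = -2(22) + 10 = -34
s[5] = -2(-34) + 10 = 78
s[6] = -2(78) + 10 = -146
s[7] = -2(-146) + 10 = 302
s[8] = -2(302) + 10 = -594

-594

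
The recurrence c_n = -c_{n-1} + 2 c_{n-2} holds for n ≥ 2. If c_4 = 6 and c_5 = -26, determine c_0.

-4

Rearranging, c_{n-2} = (c_n + c_{n-1}) / 2.
c_3 = (-26 + 6) / 2 = -20/2 = -10
c_2 = (6 + (-10)) / 2 = -4/2 = -2
c_1 = (-10 + (-2)) / 2 = -12/2 = -6
c_0 = (-2 + (-6)) / 2 = -8/2 = -4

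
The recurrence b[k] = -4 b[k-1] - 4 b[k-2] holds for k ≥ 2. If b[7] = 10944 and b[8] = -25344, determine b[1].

Rearranging, b[k-2] = (b[k] + 4 b[k-1]) / -4.
b[6] = (-25344 + 4*10944) / -4 = 18432/-4 = -4608
b[5] = (10944 + 4*(-4608)) / -4 = -7488/-4 = 1872
b[4] = (-4608 + 4*1872) / -4 = 2880/-4 = -720
b[3] = (1872 + 4*(-720)) / -4 = -1008/-4 = 252
b[2] = (-720 + 4*252) / -4 = 288/-4 = -72
b[1] = (252 + 4*(-72)) / -4 = -36/-4 = 9

9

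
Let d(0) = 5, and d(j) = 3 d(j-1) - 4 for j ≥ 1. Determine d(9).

59051

d(1) = 3(5) - 4 = 11
d(2) = 3(11) - 4 = 29
d(3) = 3(29) - 4 = 83
d(4) = 3(83) - 4 = 245
d(5) = 3(245) - 4 = 731
d(6) = 3(731) - 4 = 2189
d(7) = 3(2189) - 4 = 6563
d(8) = 3(6563) - 4 = 19685
d(9) = 3(19685) - 4 = 59051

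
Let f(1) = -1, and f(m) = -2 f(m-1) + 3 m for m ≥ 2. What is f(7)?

f(2) = -2·(-1) + 6 = 8
f(3) = -2·8 + 9 = -7
f(4) = -2·(-7) + 12 = 26
f(5) = -2·26 + 15 = -37
f(6) = -2·(-37) + 18 = 92
f(7) = -2·92 + 21 = -163

-163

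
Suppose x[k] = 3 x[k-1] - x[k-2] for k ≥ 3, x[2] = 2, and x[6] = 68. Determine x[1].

2

Let x[1] = v.
x[3] = 6 - v
x[4] = 16 - 3v
x[5] = 42 - 8v
x[6] = 110 - 21v
So 110 - 21v = 68, giving v = 2.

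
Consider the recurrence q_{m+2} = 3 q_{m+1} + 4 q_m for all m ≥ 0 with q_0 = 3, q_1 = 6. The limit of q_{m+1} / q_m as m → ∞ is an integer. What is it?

The characteristic equation is r^2 - 3r - 4 = 0, which factors as (r - 4)(r + 1) = 0.
So the roots are 4 and -1. Since |4| > |-1| and the coefficient of 4^m is non-zero, the ratio tends to 4.

4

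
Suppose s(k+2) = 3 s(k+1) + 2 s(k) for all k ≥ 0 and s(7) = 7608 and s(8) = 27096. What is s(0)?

Rearranging, s(k-2) = (s(k) - 3 s(k-1)) / 2.
s(6) = (27096 - 3*7608) / 2 = 4272/2 = 2136
s(5) = (7608 - 3*2136) / 2 = 1200/2 = 600
s(4) = (2136 - 3*600) / 2 = 336/2 = 168
s(3) = (600 - 3*168) / 2 = 96/2 = 48
s(2) = (168 - 3*48) / 2 = 24/2 = 12
s(1) = (48 - 3*12) / 2 = 12/2 = 6
s(0) = (12 - 3*6) / 2 = -6/2 = -3

-3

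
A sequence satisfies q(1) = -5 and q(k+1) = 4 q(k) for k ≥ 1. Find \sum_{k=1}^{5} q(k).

-1705

q(2) = 4·(-5) = -20
q(3) = 4·(-20) = -80
q(4) = 4·(-80) = -320
q(5) = 4·(-320) = -1280
Sum = (-5) + (-20) + (-80) + (-320) + (-1280) = -1705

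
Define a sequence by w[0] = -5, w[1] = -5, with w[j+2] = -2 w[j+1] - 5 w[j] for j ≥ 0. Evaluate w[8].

w[2] = -2(-5) - 5(-5) = 35
w[3] = -2(35) - 5(-5) = -45
w[4] = -2(-45) - 5(35) = -85
w[5] = -2(-85) - 5(-45) = 395
w[6] = -2(395) - 5(-85) = -365
w[7] = -2(-365) - 5(395) = -1245
w[8] = -2(-1245) - 5(-365) = 4315

4315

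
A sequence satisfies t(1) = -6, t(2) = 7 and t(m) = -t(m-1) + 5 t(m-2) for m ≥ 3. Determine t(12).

t(3) = -7 + 5(-6) = -37
t(4) = -(-37) + 5(7) = 72
t(5) = -72 + 5(-37) = -257
t(6) = -(-257) + 5(72) = 617
t(7) = -617 + 5(-257) = -1902
t(8) = -(-1902) + 5(617) = 4987
t(9) = -4987 + 5(-1902) = -14497
t(10) = -(-14497) + 5(4987) = 39432
t(11) = -39432 + 5(-14497) = -111917
t(12) = -(-111917) + 5(39432) = 309077

309077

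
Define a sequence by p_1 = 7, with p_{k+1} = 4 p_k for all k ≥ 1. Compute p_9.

p_2 = 4(7) = 28
p_3 = 4(28) = 112
p_4 = 4(112) = 448
p_5 = 4(448) = 1792
p_6 = 4(1792) = 7168
p_7 = 4(7168) = 28672
p_8 = 4(28672) = 114688
p_9 = 4(114688) = 458752

458752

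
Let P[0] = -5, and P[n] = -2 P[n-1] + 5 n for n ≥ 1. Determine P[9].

3145

P[1] = -2*(-5) + 5 = 15
P[2] = -2*15 + 10 = -20
P[3] = -2*(-20) + 15 = 55
P[4] = -2*55 + 20 = -90
P[5] = -2*(-90) + 25 = 205
P[6] = -2*205 + 30 = -380
P[7] = -2*(-380) + 35 = 795
P[8] = -2*795 + 40 = -1550
P[9] = -2*(-1550) + 45 = 3145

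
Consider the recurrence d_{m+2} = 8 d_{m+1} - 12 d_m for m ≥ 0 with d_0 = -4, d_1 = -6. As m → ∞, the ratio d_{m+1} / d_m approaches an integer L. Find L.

The characteristic equation is r^2 - 8r + 12 = 0, which factors as (r - 6)(r - 2) = 0.
So the roots are 6 and 2. Since |6| > |2| and the coefficient of 6^m is non-zero, the ratio tends to 6.

6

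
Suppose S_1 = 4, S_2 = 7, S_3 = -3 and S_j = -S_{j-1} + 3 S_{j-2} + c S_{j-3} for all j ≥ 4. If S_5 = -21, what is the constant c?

4

S_4 = 24 + 4c
S_5 = -33 + 3c
So -33 + 3c = -21, giving c = 4.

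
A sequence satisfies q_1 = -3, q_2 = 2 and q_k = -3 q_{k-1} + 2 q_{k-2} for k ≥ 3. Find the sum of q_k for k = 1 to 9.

q_3 = -3·2 + 2·(-3) = -12
q_4 = -3·(-12) + 2·2 = 40
q_5 = -3·40 + 2·(-12) = -144
q_6 = -3·(-144) + 2·40 = 512
q_7 = -3·512 + 2·(-144) = -1824
q_8 = -3·(-1824) + 2·512 = 6496
q_9 = -3·6496 + 2·(-1824) = -23136
Sum = (-3) + 2 + (-12) + 40 + (-144) + 512 + (-1824) + 6496 + (-23136) = -18069

-18069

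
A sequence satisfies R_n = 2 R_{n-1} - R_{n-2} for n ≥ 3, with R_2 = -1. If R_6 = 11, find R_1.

-4

Let R_1 = w.
R_3 = -2 - w
R_4 = -3 - 2w
R_5 = -4 - 3w
R_6 = -5 - 4w
So -5 - 4w = 11, giving w = -4.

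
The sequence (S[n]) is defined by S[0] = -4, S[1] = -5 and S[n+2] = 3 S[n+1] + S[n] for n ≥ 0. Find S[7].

S[2] = 3*(-5) + (-4) = -19
S[3] = 3*(-19) + (-5) = -62
S[4] = 3*(-62) + (-19) = -205
S[5] = 3*(-205) + (-62) = -677
S[6] = 3*(-677) + (-205) = -2236
S[7] = 3*(-2236) + (-677) = -7385

-7385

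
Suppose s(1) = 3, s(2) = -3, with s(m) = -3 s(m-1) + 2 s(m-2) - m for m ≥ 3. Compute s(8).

-7188

s(3) = -3*(-3) + 2*3 - 3 = 12
s(4) = -3*12 + 2*(-3) - 4 = -46
s(5) = -3*(-46) + 2*12 - 5 = 157
s(6) = -3*157 + 2*(-46) - 6 = -569
s(7) = -3*(-569) + 2*157 - 7 = 2014
s(8) = -3*2014 + 2*(-569) - 8 = -7188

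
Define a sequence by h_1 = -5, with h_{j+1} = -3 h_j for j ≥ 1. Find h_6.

1215

h_2 = -3·(-5) = 15
h_3 = -3·15 = -45
h_4 = -3·(-45) = 135
h_5 = -3·135 = -405
h_6 = -3·(-405) = 1215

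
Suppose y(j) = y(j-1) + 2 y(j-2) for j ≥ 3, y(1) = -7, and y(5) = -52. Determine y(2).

Let y(2) = x.
y(3) = -14 + x
y(4) = -14 + 3x
y(5) = -42 + 5x
So -42 + 5x = -52, giving x = -2.

-2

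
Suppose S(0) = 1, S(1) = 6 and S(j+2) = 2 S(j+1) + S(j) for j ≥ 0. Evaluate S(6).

S(2) = 2·6 + 1 = 13
S(3) = 2·13 + 6 = 32
S(4) = 2·32 + 13 = 77
S(5) = 2·77 + 32 = 186
S(6) = 2·186 + 77 = 449

449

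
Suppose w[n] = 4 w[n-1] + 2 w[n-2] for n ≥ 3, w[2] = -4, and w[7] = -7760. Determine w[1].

-2

Let w[1] = z.
w[3] = -16 + 2z
w[4] = -72 + 8z
w[5] = -320 + 36z
w[6] = -1424 + 160z
w[7] = -6336 + 712z
So -6336 + 712z = -7760, giving z = -2.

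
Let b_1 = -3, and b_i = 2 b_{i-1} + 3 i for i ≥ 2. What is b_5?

b_2 = 2*(-3) + 6 = 0
b_3 = 2*0 + 9 = 9
b_4 = 2*9 + 12 = 30
b_5 = 2*30 + 15 = 75

75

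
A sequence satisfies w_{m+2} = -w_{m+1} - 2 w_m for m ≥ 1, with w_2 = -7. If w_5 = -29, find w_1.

-4

Let w_1 = x.
w_3 = 7 - 2x
w_4 = 7 + 2x
w_5 = -21 + 2x
So -21 + 2x = -29, giving x = -4.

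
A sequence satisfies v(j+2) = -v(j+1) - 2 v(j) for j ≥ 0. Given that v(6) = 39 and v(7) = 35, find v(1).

-5

Rearranging, v(j-2) = (v(j) + v(j-1)) / -2.
v(5) = (35 + 39) / -2 = 74/-2 = -37
v(4) = (39 + (-37)) / -2 = 2/-2 = -1
v(3) = (-37 + (-1)) / -2 = -38/-2 = 19
v(2) = (-1 + 19) / -2 = 18/-2 = -9
v(1) = (19 + (-9)) / -2 = 10/-2 = -5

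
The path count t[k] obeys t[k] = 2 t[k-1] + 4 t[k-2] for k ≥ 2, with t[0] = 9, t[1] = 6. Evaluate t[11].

1560576

t[2] = 2·6 + 4·9 = 48
t[3] = 2·48 + 4·6 = 120
t[4] = 2·120 + 4·48 = 432
t[5] = 2·432 + 4·120 = 1344
t[6] = 2·1344 + 4·432 = 4416
t[7] = 2·4416 + 4·1344 = 14208
t[8] = 2·14208 + 4·4416 = 46080
t[9] = 2·46080 + 4·14208 = 148992
t[10] = 2·148992 + 4·46080 = 482304
t[11] = 2·482304 + 4·148992 = 1560576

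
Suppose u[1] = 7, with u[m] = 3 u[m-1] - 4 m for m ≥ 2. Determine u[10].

39389

u[2] = 3(7) - 8 = 13
u[3] = 3(13) - 12 = 27
u[4] = 3(27) - 16 = 65
u[5] = 3(65) - 20 = 175
u[6] = 3(175) - 24 = 501
u[7] = 3(501) - 28 = 1475
u[8] = 3(1475) - 32 = 4393
u[9] = 3(4393) - 36 = 13143
u[10] = 3(13143) - 40 = 39389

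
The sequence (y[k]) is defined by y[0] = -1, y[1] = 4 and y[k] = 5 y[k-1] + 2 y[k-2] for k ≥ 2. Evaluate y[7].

y[2] = 5(4) + 2(-1) = 18
y[3] = 5(18) + 2(4) = 98
y[4] = 5(98) + 2(18) = 526
y[5] = 5(526) + 2(98) = 2826
y[6] = 5(2826) + 2(526) = 15182
y[7] = 5(15182) + 2(2826) = 81562

81562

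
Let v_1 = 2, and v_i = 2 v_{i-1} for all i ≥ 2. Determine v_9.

512

v_2 = 2(2) = 4
v_3 = 2(4) = 8
v_4 = 2(8) = 16
v_5 = 2(16) = 32
v_6 = 2(32) = 64
v_7 = 2(64) = 128
v_8 = 2(128) = 256
v_9 = 2(256) = 512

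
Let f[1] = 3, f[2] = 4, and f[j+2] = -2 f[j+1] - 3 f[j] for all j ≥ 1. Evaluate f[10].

f[3] = -2·4 - 3·3 = -17
f[4] = -2·(-17) - 3·4 = 22
f[5] = -2·22 - 3·(-17) = 7
f[6] = -2·7 - 3·22 = -80
f[7] = -2·(-80) - 3·7 = 139
f[8] = -2·139 - 3·(-80) = -38
f[9] = -2·(-38) - 3·139 = -341
f[10] = -2·(-341) - 3·(-38) = 796

796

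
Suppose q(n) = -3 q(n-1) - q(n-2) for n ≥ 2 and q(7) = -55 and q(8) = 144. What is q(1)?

Rearranging, q(n-2) = -(q(n) + 3 q(n-1)).
q(6) = -(144 + 3(-55)) = 21
q(5) = -(-55 + 3(21)) = -8
q(4) = -(21 + 3(-8)) = 3
q(3) = -(-8 + 3(3)) = -1
q(2) = -(3 + 3(-1)) = 0
q(1) = -(-1 + 3(0)) = 1

1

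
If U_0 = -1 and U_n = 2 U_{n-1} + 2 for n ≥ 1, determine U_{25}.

33554430

The fixed point is 2/(1 - 2) = -2, so U_n + 2 = 2(U_{n-1} + 2).
Hence U_n = 1·2^n - 2.
U_{25} = 1·2^{25} - 2 = 1·33554432 - 2 = 33554430.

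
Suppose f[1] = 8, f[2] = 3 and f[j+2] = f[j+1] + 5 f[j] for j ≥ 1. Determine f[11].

110013

f[3] = 3 + 5·8 = 43
f[4] = 43 + 5·3 = 58
f[5] = 58 + 5·43 = 273
f[6] = 273 + 5·58 = 563
f[7] = 563 + 5·273 = 1928
f[8] = 1928 + 5·563 = 4743
f[9] = 4743 + 5·1928 = 14383
f[10] = 14383 + 5·4743 = 38098
f[11] = 38098 + 5·14383 = 110013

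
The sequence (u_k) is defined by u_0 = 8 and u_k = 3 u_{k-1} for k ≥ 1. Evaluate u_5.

1944

u_1 = 3*8 = 24
u_2 = 3*24 = 72
u_3 = 3*72 = 216
u_4 = 3*216 = 648
u_5 = 3*648 = 1944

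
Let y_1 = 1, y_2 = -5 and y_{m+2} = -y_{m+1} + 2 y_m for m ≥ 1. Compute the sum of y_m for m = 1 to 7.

79

y_3 = -(-5) + 2*1 = 7
y_4 = -7 + 2*(-5) = -17
y_5 = -(-17) + 2*7 = 31
y_6 = -31 + 2*(-17) = -65
y_7 = -(-65) + 2*31 = 127
Sum = 1 + (-5) + 7 + (-17) + 31 + (-65) + 127 = 79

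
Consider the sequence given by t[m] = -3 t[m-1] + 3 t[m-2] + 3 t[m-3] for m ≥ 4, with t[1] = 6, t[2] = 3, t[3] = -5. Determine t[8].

6498

t[4] = -3·(-5) + 3·3 + 3·6 = 42
t[5] = -3·42 + 3·(-5) + 3·3 = -132
t[6] = -3·(-132) + 3·42 + 3·(-5) = 507
t[7] = -3·507 + 3·(-132) + 3·42 = -1791
t[8] = -3·(-1791) + 3·507 + 3·(-132) = 6498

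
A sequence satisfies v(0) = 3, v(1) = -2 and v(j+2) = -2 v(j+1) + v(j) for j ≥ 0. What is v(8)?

v(2) = -2·(-2) + 3 = 7
v(3) = -2·7 + (-2) = -16
v(4) = -2·(-16) + 7 = 39
v(5) = -2·39 + (-16) = -94
v(6) = -2·(-94) + 39 = 227
v(7) = -2·227 + (-94) = -548
v(8) = -2·(-548) + 227 = 1323

1323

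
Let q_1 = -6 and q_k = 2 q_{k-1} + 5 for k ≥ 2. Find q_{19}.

-262149

The fixed point is 5/(1 - 2) = -5, so q_k + 5 = 2(q_{k-1} + 5).
Hence q_k = -1·2^{k-1} - 5.
q_{19} = -1·2^{18} - 5 = -1·262144 - 5 = -262149.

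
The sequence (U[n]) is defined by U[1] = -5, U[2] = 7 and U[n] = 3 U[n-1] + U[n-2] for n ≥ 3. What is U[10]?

71155

U[3] = 3*7 + (-5) = 16
U[4] = 3*16 + 7 = 55
U[5] = 3*55 + 16 = 181
U[6] = 3*181 + 55 = 598
U[7] = 3*598 + 181 = 1975
U[8] = 3*1975 + 598 = 6523
U[9] = 3*6523 + 1975 = 21544
U[10] = 3*21544 + 6523 = 71155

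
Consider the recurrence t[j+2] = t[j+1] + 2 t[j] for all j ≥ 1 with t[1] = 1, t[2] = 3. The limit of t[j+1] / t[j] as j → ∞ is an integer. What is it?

2

The characteristic equation is r^2 - r - 2 = 0, which factors as (r - 2)(r + 1) = 0.
So the roots are 2 and -1. Since |2| > |-1| and the coefficient of 2^j is non-zero, the ratio tends to 2.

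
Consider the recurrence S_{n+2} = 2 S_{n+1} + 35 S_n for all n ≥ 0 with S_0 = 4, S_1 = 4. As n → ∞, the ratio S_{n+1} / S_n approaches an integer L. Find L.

The characteristic equation is r^2 - 2r - 35 = 0, which factors as (r - 7)(r + 5) = 0.
So the roots are 7 and -5. Since |7| > |-5| and the coefficient of 7^n is non-zero, the ratio tends to 7.

7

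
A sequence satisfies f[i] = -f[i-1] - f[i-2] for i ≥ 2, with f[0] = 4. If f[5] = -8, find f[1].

Let f[1] = y.
f[2] = -4 - y
f[3] = 4
f[4] = y
f[5] = -4 - y
So -4 - y = -8, giving y = 4.

4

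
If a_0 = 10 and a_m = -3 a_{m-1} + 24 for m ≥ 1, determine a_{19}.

The fixed point is 24/(1 + 3) = 6, so a_m - 6 = -3(a_{m-1} - 6).
Hence a_m = 4·(-3)^m + 6.
a_{19} = 4·(-3)^{19} + 6 = 4·-1162261467 + 6 = -4649045862.

-4649045862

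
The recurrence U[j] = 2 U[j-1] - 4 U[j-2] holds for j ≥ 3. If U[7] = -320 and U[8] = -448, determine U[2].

-7

Rearranging, U[j-2] = (U[j] - 2 U[j-1]) / -4.
U[6] = (-448 - 2(-320)) / -4 = 192/-4 = -48
U[5] = (-320 - 2(-48)) / -4 = -224/-4 = 56
U[4] = (-48 - 2(56)) / -4 = -160/-4 = 40
U[3] = (56 - 2(40)) / -4 = -24/-4 = 6
U[2] = (40 - 2(6)) / -4 = 28/-4 = -7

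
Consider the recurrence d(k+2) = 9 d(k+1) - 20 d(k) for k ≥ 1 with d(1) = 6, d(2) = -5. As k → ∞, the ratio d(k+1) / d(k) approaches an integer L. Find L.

5

The characteristic equation is r^2 - 9r + 20 = 0, which factors as (r - 5)(r - 4) = 0.
So the roots are 5 and 4. Since |5| > |4| and the coefficient of 5^k is non-zero, the ratio tends to 5.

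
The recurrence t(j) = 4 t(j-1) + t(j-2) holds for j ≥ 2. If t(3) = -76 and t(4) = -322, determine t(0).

Rearranging, t(j-2) = t(j) - 4 t(j-1).
t(2) = -322 - 4*(-76) = -18
t(1) = -76 - 4*(-18) = -4
t(0) = -18 - 4*(-4) = -2

-2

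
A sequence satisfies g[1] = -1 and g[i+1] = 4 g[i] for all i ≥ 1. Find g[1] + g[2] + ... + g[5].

-341

g[2] = 4*(-1) = -4
g[3] = 4*(-4) = -16
g[4] = 4*(-16) = -64
g[5] = 4*(-64) = -256
Sum = (-1) + (-4) + (-16) + (-64) + (-256) = -341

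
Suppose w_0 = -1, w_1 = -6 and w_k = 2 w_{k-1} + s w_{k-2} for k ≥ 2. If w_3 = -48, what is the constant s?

w_2 = -12 - s
w_3 = -24 - 8s
So -24 - 8s = -48, giving s = 3.

3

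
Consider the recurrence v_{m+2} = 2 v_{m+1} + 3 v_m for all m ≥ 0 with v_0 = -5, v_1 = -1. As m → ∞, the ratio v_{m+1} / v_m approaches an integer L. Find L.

The characteristic equation is r^2 - 2r - 3 = 0, which factors as (r - 3)(r + 1) = 0.
So the roots are 3 and -1. Since |3| > |-1| and the coefficient of 3^m is non-zero, the ratio tends to 3.

3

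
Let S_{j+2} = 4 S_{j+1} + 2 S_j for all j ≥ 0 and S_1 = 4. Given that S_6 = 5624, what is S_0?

Let S_0 = w.
S_2 = 16 + 2w
S_3 = 72 + 8w
S_4 = 320 + 36w
S_5 = 1424 + 160w
S_6 = 6336 + 712w
So 6336 + 712w = 5624, giving w = -1.

-1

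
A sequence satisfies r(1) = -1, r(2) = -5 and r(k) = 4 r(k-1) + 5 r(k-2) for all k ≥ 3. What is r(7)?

r(3) = 4(-5) + 5(-1) = -25
r(4) = 4(-25) + 5(-5) = -125
r(5) = 4(-125) + 5(-25) = -625
r(6) = 4(-625) + 5(-125) = -3125
r(7) = 4(-3125) + 5(-625) = -15625

-15625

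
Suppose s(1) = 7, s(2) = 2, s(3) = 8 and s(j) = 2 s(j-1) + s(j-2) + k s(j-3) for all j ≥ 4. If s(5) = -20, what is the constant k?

s(4) = 18 + 7k
s(5) = 44 + 16k
So 44 + 16k = -20, giving k = -4.

-4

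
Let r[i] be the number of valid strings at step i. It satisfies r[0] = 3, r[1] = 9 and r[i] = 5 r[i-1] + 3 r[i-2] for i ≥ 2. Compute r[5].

r[2] = 5·9 + 3·3 = 54
r[3] = 5·54 + 3·9 = 297
r[4] = 5·297 + 3·54 = 1647
r[5] = 5·1647 + 3·297 = 9126

9126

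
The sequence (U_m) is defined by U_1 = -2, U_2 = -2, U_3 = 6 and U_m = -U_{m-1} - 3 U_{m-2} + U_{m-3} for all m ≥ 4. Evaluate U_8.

-130

U_4 = -6 - 3·(-2) + (-2) = -2
U_5 = -(-2) - 3·6 + (-2) = -18
U_6 = -(-18) - 3·(-2) + 6 = 30
U_7 = -30 - 3·(-18) + (-2) = 22
U_8 = -22 - 3·30 + (-18) = -130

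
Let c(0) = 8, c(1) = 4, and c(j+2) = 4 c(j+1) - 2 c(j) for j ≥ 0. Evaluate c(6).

-384

c(2) = 4·4 - 2·8 = 0
c(3) = 4·0 - 2·4 = -8
c(4) = 4·(-8) - 2·0 = -32
c(5) = 4·(-32) - 2·(-8) = -112
c(6) = 4·(-112) - 2·(-32) = -384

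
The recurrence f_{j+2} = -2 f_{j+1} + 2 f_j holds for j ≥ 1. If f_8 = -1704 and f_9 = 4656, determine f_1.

3

Rearranging, f_{j-2} = (f_j + 2 f_{j-1}) / 2.
f_7 = (4656 + 2·(-1704)) / 2 = 1248/2 = 624
f_6 = (-1704 + 2·624) / 2 = -456/2 = -228
f_5 = (624 + 2·(-228)) / 2 = 168/2 = 84
f_4 = (-228 + 2·84) / 2 = -60/2 = -30
f_3 = (84 + 2·(-30)) / 2 = 24/2 = 12
f_2 = (-30 + 2·12) / 2 = -6/2 = -3
f_1 = (12 + 2·(-3)) / 2 = 6/2 = 3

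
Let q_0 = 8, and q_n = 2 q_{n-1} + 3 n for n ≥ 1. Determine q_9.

7135

q_1 = 2(8) + 3 = 19
q_2 = 2(19) + 6 = 44
q_3 = 2(44) + 9 = 97
q_4 = 2(97) + 12 = 206
q_5 = 2(206) + 15 = 427
q_6 = 2(427) + 18 = 872
q_7 = 2(872) + 21 = 1765
q_8 = 2(1765) + 24 = 3554
q_9 = 2(3554) + 27 = 7135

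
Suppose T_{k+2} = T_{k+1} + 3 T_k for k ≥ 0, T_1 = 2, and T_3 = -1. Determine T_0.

Let T_0 = z.
T_2 = 2 + 3z
T_3 = 8 + 3z
So 8 + 3z = -1, giving z = -3.

-3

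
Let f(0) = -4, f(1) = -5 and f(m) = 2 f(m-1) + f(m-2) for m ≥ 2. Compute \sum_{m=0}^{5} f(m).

-329

f(2) = 2(-5) + (-4) = -14
f(3) = 2(-14) + (-5) = -33
f(4) = 2(-33) + (-14) = -80
f(5) = 2(-80) + (-33) = -193
Sum = (-4) + (-5) + (-14) + (-33) + (-80) + (-193) = -329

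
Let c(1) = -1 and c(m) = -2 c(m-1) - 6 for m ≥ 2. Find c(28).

The fixed point is -6/(1 + 2) = -2, so c(m) + 2 = -2(c(m-1) + 2).
Hence c(m) = 1·(-2)^{m-1} - 2.
c(28) = 1·(-2)^{27} - 2 = 1·-134217728 - 2 = -134217730.

-134217730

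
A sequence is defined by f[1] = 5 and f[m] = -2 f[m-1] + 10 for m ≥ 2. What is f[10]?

-850

f[2] = -2·5 + 10 = 0
f[3] = -2·0 + 10 = 10
f[4] = -2·10 + 10 = -10
f[5] = -2·(-10) + 10 = 30
f[6] = -2·30 + 10 = -50
f[7] = -2·(-50) + 10 = 110
f[8] = -2·110 + 10 = -210
f[9] = -2·(-210) + 10 = 430
f[10] = -2·430 + 10 = -850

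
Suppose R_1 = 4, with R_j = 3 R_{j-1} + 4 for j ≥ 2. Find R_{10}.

118096

R_2 = 3(4) + 4 = 16
R_3 = 3(16) + 4 = 52
R_4 = 3(52) + 4 = 160
R_5 = 3(160) + 4 = 484
R_6 = 3(484) + 4 = 1456
R_7 = 3(1456) + 4 = 4372
R_8 = 3(4372) + 4 = 13120
R_9 = 3(13120) + 4 = 39364
R_{10} = 3(39364) + 4 = 118096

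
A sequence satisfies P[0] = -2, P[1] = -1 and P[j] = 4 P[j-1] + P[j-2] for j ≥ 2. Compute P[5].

P[2] = 4(-1) + (-2) = -6
P[3] = 4(-6) + (-1) = -25
P[4] = 4(-25) + (-6) = -106
P[5] = 4(-106) + (-25) = -449

-449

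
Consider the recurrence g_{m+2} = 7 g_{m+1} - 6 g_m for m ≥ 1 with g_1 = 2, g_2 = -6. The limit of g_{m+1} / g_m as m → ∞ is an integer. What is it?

6

The characteristic equation is r^2 - 7r + 6 = 0, which factors as (r - 6)(r - 1) = 0.
So the roots are 6 and 1. Since |6| > |1| and the coefficient of 6^m is non-zero, the ratio tends to 6.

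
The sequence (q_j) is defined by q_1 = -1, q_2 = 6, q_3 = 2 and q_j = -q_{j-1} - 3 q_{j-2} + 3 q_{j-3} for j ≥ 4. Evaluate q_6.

40

q_4 = -2 - 3·6 + 3·(-1) = -23
q_5 = -(-23) - 3·2 + 3·6 = 35
q_6 = -35 - 3·(-23) + 3·2 = 40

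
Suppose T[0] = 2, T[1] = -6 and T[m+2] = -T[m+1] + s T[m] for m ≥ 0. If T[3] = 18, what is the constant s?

-3

T[2] = 6 + 2s
T[3] = -6 - 8s
So -6 - 8s = 18, giving s = -3.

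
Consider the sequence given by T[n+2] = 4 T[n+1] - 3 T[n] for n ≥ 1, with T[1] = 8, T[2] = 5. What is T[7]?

T[3] = 4*5 - 3*8 = -4
T[4] = 4*(-4) - 3*5 = -31
T[5] = 4*(-31) - 3*(-4) = -112
T[6] = 4*(-112) - 3*(-31) = -355
T[7] = 4*(-355) - 3*(-112) = -1084

-1084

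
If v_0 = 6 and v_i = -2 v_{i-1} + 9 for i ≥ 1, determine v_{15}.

The fixed point is 9/(1 + 2) = 3, so v_i - 3 = -2(v_{i-1} - 3).
Hence v_i = 3·(-2)^i + 3.
v_{15} = 3·(-2)^{15} + 3 = 3·-32768 + 3 = -98301.

-98301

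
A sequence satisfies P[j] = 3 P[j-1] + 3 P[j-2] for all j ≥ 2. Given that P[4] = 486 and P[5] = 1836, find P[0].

6

Rearranging, P[j-2] = (P[j] - 3 P[j-1]) / 3.
P[3] = (1836 - 3(486)) / 3 = 378/3 = 126
P[2] = (486 - 3(126)) / 3 = 108/3 = 36
P[1] = (126 - 3(36)) / 3 = 18/3 = 6
P[0] = (36 - 3(6)) / 3 = 18/3 = 6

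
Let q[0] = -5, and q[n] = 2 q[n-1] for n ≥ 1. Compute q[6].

-320

q[1] = 2(-5) = -10
q[2] = 2(-10) = -20
q[3] = 2(-20) = -40
q[4] = 2(-40) = -80
q[5] = 2(-80) = -160
q[6] = 2(-160) = -320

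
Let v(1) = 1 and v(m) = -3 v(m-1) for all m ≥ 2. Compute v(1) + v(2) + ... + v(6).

-182

v(2) = -3(1) = -3
v(3) = -3(-3) = 9
v(4) = -3(9) = -27
v(5) = -3(-27) = 81
v(6) = -3(81) = -243
Sum = 1 + (-3) + 9 + (-27) + 81 + (-243) = -182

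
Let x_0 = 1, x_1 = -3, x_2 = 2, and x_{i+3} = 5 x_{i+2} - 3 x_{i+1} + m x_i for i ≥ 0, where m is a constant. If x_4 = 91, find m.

x_3 = 19 + m
x_4 = 89 + 2m
So 89 + 2m = 91, giving m = 1.

1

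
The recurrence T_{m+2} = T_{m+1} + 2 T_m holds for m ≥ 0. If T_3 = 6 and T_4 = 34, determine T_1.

-4

Rearranging, T_{m-2} = (T_m - T_{m-1}) / 2.
T_2 = (34 - 6) / 2 = 28/2 = 14
T_1 = (6 - 14) / 2 = -8/2 = -4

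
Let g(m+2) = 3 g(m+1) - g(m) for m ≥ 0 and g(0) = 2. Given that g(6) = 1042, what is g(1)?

Let g(1) = w.
g(2) = -2 + 3w
g(3) = -6 + 8w
g(4) = -16 + 21w
g(5) = -42 + 55w
g(6) = -110 + 144w
So -110 + 144w = 1042, giving w = 8.

8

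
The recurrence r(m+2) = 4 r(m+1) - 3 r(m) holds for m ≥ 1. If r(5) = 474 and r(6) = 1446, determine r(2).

Rearranging, r(m-2) = (r(m) - 4 r(m-1)) / -3.
r(4) = (1446 - 4·474) / -3 = -450/-3 = 150
r(3) = (474 - 4·150) / -3 = -126/-3 = 42
r(2) = (150 - 4·42) / -3 = -18/-3 = 6

6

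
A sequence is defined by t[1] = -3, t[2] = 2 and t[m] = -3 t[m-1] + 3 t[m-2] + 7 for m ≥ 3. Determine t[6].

t[3] = -3·2 + 3·(-3) + 7 = -8
t[4] = -3·(-8) + 3·2 + 7 = 37
t[5] = -3·37 + 3·(-8) + 7 = -128
t[6] = -3·(-128) + 3·37 + 7 = 502

502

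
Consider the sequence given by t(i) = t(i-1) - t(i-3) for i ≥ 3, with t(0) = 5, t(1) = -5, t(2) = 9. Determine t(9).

-9

t(3) = 9 - 5 = 4
t(4) = 4 - (-5) = 9
t(5) = 9 - 9 = 0
t(6) = 0 - 4 = -4
t(7) = (-4) - 9 = -13
t(8) = (-13) - 0 = -13
t(9) = (-13) - (-4) = -9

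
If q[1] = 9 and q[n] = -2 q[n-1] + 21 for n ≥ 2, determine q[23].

8388615

The fixed point is 21/(1 + 2) = 7, so q[n] - 7 = -2(q[n-1] - 7).
Hence q[n] = 2·(-2)^{n-1} + 7.
q[23] = 2·(-2)^{22} + 7 = 2·4194304 + 7 = 8388615.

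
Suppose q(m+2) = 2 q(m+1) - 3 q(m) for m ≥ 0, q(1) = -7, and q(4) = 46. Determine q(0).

-6

Let q(0) = w.
q(2) = -14 - 3w
q(3) = -7 - 6w
q(4) = 28 - 3w
So 28 - 3w = 46, giving w = -6.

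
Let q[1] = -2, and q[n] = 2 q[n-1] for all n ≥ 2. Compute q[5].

-32

q[2] = 2(-2) = -4
q[3] = 2(-4) = -8
q[4] = 2(-8) = -16
q[5] = 2(-16) = -32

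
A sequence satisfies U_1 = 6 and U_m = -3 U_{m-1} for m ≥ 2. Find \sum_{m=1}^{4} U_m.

U_2 = -3(6) = -18
U_3 = -3(-18) = 54
U_4 = -3(54) = -162
Sum = 6 + (-18) + 54 + (-162) = -120

-120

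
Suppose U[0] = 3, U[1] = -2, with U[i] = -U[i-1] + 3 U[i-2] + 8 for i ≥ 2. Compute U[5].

U[2] = -(-2) + 3*3 + 8 = 19
U[3] = -19 + 3*(-2) + 8 = -17
U[4] = -(-17) + 3*19 + 8 = 82
U[5] = -82 + 3*(-17) + 8 = -125

-125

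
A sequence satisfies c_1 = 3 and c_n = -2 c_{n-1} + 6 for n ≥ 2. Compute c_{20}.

The fixed point is 6/(1 + 2) = 2, so c_n - 2 = -2(c_{n-1} - 2).
Hence c_n = 1·(-2)^{n-1} + 2.
c_{20} = 1·(-2)^{19} + 2 = 1·-524288 + 2 = -524286.

-524286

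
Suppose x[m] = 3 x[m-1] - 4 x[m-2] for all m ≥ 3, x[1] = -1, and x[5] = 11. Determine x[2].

-3

Let x[2] = y.
x[3] = 4 + 3y
x[4] = 12 + 5y
x[5] = 20 + 3y
So 20 + 3y = 11, giving y = -3.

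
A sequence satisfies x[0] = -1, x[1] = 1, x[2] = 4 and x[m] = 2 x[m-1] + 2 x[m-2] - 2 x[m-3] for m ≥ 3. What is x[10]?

x[3] = 2(4) + 2(1) - 2(-1) = 12
x[4] = 2(12) + 2(4) - 2(1) = 30
x[5] = 2(30) + 2(12) - 2(4) = 76
x[6] = 2(76) + 2(30) - 2(12) = 188
x[7] = 2(188) + 2(76) - 2(30) = 468
x[8] = 2(468) + 2(188) - 2(76) = 1160
x[9] = 2(1160) + 2(468) - 2(188) = 2880
x[10] = 2(2880) + 2(1160) - 2(468) = 7144

7144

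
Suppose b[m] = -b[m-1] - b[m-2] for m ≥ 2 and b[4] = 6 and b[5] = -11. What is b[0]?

Rearranging, b[m-2] = -(b[m] + b[m-1]).
b[3] = -(-11 + 6) = 5
b[2] = -(6 + 5) = -11
b[1] = -(5 + (-11)) = 6
b[0] = -(-11 + 6) = 5

5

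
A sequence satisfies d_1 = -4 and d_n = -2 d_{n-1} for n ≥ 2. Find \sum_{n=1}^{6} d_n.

84

d_2 = -2(-4) = 8
d_3 = -2(8) = -16
d_4 = -2(-16) = 32
d_5 = -2(32) = -64
d_6 = -2(-64) = 128
Sum = (-4) + 8 + (-16) + 32 + (-64) + 128 = 84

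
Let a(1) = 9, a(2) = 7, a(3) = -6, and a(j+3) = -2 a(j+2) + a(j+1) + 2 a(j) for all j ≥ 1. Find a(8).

a(4) = -2*(-6) + 7 + 2*9 = 37
a(5) = -2*37 + (-6) + 2*7 = -66
a(6) = -2*(-66) + 37 + 2*(-6) = 157
a(7) = -2*157 + (-66) + 2*37 = -306
a(8) = -2*(-306) + 157 + 2*(-66) = 637

637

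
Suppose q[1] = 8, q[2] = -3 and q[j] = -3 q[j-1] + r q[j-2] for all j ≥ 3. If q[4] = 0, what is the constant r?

-1

q[3] = 9 + 8r
q[4] = -27 - 27r
So -27 - 27r = 0, giving r = -1.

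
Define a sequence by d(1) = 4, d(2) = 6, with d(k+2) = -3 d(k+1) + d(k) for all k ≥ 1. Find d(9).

-18806

d(3) = -3·6 + 4 = -14
d(4) = -3·(-14) + 6 = 48
d(5) = -3·48 + (-14) = -158
d(6) = -3·(-158) + 48 = 522
d(7) = -3·522 + (-158) = -1724
d(8) = -3·(-1724) + 522 = 5694
d(9) = -3·5694 + (-1724) = -18806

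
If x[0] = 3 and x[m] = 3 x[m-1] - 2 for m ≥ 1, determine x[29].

137260754729767

The fixed point is -2/(1 - 3) = 1, so x[m] - 1 = 3(x[m-1] - 1).
Hence x[m] = 2·3^m + 1.
x[29] = 2·3^{29} + 1 = 2·68630377364883 + 1 = 137260754729767.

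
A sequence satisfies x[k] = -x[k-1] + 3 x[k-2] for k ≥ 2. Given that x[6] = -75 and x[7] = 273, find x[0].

Rearranging, x[k-2] = (x[k] + x[k-1]) / 3.
x[5] = (273 + (-75)) / 3 = 198/3 = 66
x[4] = (-75 + 66) / 3 = -9/3 = -3
x[3] = (66 + (-3)) / 3 = 63/3 = 21
x[2] = (-3 + 21) / 3 = 18/3 = 6
x[1] = (21 + 6) / 3 = 27/3 = 9
x[0] = (6 + 9) / 3 = 15/3 = 5

5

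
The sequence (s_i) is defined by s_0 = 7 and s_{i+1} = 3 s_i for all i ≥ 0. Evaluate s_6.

5103

s_1 = 3*7 = 21
s_2 = 3*21 = 63
s_3 = 3*63 = 189
s_4 = 3*189 = 567
s_5 = 3*567 = 1701
s_6 = 3*1701 = 5103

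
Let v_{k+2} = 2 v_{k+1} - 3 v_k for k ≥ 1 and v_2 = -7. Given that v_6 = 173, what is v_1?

Let v_1 = y.
v_3 = -14 - 3y
v_4 = -7 - 6y
v_5 = 28 - 3y
v_6 = 77 + 12y
So 77 + 12y = 173, giving y = 8.

8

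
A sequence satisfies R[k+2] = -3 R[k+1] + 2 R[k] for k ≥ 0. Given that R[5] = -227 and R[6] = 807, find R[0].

-6

Rearranging, R[k-2] = (R[k] + 3 R[k-1]) / 2.
R[4] = (807 + 3*(-227)) / 2 = 126/2 = 63
R[3] = (-227 + 3*63) / 2 = -38/2 = -19
R[2] = (63 + 3*(-19)) / 2 = 6/2 = 3
R[1] = (-19 + 3*3) / 2 = -10/2 = -5
R[0] = (3 + 3*(-5)) / 2 = -12/2 = -6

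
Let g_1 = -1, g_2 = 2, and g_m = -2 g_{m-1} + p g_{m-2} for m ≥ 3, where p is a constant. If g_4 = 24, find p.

4

g_3 = -4 - p
g_4 = 8 + 4p
So 8 + 4p = 24, giving p = 4.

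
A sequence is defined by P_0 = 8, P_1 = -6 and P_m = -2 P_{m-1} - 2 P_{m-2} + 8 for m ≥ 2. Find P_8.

P_2 = -2·(-6) - 2·8 + 8 = 4
P_3 = -2·4 - 2·(-6) + 8 = 12
P_4 = -2·12 - 2·4 + 8 = -24
P_5 = -2·(-24) - 2·12 + 8 = 32
P_6 = -2·32 - 2·(-24) + 8 = -8
P_7 = -2·(-8) - 2·32 + 8 = -40
P_8 = -2·(-40) - 2·(-8) + 8 = 104

104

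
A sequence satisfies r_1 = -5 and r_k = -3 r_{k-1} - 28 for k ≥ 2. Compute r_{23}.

The fixed point is -28/(1 + 3) = -7, so r_k + 7 = -3(r_{k-1} + 7).
Hence r_k = 2·(-3)^{k-1} - 7.
r_{23} = 2·(-3)^{22} - 7 = 2·31381059609 - 7 = 62762119211.

62762119211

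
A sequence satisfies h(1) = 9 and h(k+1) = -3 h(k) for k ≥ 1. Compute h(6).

-2187

h(2) = -3·9 = -27
h(3) = -3·(-27) = 81
h(4) = -3·81 = -243
h(5) = -3·(-243) = 729
h(6) = -3·729 = -2187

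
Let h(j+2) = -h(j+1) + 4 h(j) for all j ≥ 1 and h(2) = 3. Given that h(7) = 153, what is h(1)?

Let h(1) = y.
h(3) = -3 + 4y
h(4) = 15 - 4y
h(5) = -27 + 20y
h(6) = 87 - 36y
h(7) = -195 + 116y
So -195 + 116y = 153, giving y = 3.

3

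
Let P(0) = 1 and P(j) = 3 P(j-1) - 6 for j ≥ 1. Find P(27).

The fixed point is -6/(1 - 3) = 3, so P(j) - 3 = 3(P(j-1) - 3).
Hence P(j) = -2·3^j + 3.
P(27) = -2·3^{27} + 3 = -2·7625597484987 + 3 = -15251194969971.

-15251194969971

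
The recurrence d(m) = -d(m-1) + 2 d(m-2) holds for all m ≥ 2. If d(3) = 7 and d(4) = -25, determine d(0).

-5

Rearranging, d(m-2) = (d(m) + d(m-1)) / 2.
d(2) = (-25 + 7) / 2 = -18/2 = -9
d(1) = (7 + (-9)) / 2 = -2/2 = -1
d(0) = (-9 + (-1)) / 2 = -10/2 = -5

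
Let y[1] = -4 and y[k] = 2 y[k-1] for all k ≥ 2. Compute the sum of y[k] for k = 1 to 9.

y[2] = 2(-4) = -8
y[3] = 2(-8) = -16
y[4] = 2(-16) = -32
y[5] = 2(-32) = -64
y[6] = 2(-64) = -128
y[7] = 2(-128) = -256
y[8] = 2(-256) = -512
y[9] = 2(-512) = -1024
Sum = (-4) + (-8) + (-16) + (-32) + (-64) + (-128) + (-256) + (-512) + (-1024) = -2044

-2044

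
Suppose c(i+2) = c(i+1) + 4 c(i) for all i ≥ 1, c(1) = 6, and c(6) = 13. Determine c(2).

Let c(2) = w.
c(3) = 24 + w
c(4) = 24 + 5w
c(5) = 120 + 9w
c(6) = 216 + 29w
So 216 + 29w = 13, giving w = -7.

-7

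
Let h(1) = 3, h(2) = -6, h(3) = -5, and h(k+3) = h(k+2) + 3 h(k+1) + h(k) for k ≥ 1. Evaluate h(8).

h(4) = (-5) + 3*(-6) + 3 = -20
h(5) = (-20) + 3*(-5) + (-6) = -41
h(6) = (-41) + 3*(-20) + (-5) = -106
h(7) = (-106) + 3*(-41) + (-20) = -249
h(8) = (-249) + 3*(-106) + (-41) = -608

-608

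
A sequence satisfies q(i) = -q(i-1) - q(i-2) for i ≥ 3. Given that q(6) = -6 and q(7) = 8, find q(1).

8

Rearranging, q(i-2) = -(q(i) + q(i-1)).
q(5) = -(8 + (-6)) = -2
q(4) = -(-6 + (-2)) = 8
q(3) = -(-2 + 8) = -6
q(2) = -(8 + (-6)) = -2
q(1) = -(-6 + (-2)) = 8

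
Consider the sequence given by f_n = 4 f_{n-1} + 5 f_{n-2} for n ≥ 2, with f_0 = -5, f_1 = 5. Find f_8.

f_2 = 4(5) + 5(-5) = -5
f_3 = 4(-5) + 5(5) = 5
f_4 = 4(5) + 5(-5) = -5
f_5 = 4(-5) + 5(5) = 5
f_6 = 4(5) + 5(-5) = -5
f_7 = 4(-5) + 5(5) = 5
f_8 = 4(5) + 5(-5) = -5

-5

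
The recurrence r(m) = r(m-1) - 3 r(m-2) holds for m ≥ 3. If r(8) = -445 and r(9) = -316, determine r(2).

Rearranging, r(m-2) = (r(m) - r(m-1)) / -3.
r(7) = (-316 - (-445)) / -3 = 129/-3 = -43
r(6) = (-445 - (-43)) / -3 = -402/-3 = 134
r(5) = (-43 - 134) / -3 = -177/-3 = 59
r(4) = (134 - 59) / -3 = 75/-3 = -25
r(3) = (59 - (-25)) / -3 = 84/-3 = -28
r(2) = (-25 - (-28)) / -3 = 3/-3 = -1

-1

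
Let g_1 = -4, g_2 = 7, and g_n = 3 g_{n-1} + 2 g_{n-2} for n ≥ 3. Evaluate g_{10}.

106309

g_3 = 3*7 + 2*(-4) = 13
g_4 = 3*13 + 2*7 = 53
g_5 = 3*53 + 2*13 = 185
g_6 = 3*185 + 2*53 = 661
g_7 = 3*661 + 2*185 = 2353
g_8 = 3*2353 + 2*661 = 8381
g_9 = 3*8381 + 2*2353 = 29849
g_{10} = 3*29849 + 2*8381 = 106309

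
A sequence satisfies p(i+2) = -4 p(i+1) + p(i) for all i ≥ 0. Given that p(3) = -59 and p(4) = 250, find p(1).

Rearranging, p(i-2) = p(i) + 4 p(i-1).
p(2) = 250 + 4*(-59) = 14
p(1) = -59 + 4*14 = -3

-3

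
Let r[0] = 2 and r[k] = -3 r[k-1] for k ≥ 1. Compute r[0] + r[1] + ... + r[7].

r[1] = -3·2 = -6
r[2] = -3·(-6) = 18
r[3] = -3·18 = -54
r[4] = -3·(-54) = 162
r[5] = -3·162 = -486
r[6] = -3·(-486) = 1458
r[7] = -3·1458 = -4374
Sum = 2 + (-6) + 18 + (-54) + 162 + (-486) + 1458 + (-4374) = -3280

-3280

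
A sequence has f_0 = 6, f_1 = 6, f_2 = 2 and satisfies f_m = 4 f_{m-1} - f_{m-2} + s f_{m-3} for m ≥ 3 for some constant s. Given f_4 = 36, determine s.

f_3 = 2 + 6s
f_4 = 6 + 30s
So 6 + 30s = 36, giving s = 1.

1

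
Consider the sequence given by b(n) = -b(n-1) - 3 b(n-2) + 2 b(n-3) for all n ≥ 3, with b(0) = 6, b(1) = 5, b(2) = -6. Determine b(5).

-46

b(3) = -(-6) - 3*5 + 2*6 = 3
b(4) = -3 - 3*(-6) + 2*5 = 25
b(5) = -25 - 3*3 + 2*(-6) = -46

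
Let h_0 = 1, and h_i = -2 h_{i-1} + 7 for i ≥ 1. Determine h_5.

h_1 = -2·1 + 7 = 5
h_2 = -2·5 + 7 = -3
h_3 = -2·(-3) + 7 = 13
h_4 = -2·13 + 7 = -19
h_5 = -2·(-19) + 7 = 45

45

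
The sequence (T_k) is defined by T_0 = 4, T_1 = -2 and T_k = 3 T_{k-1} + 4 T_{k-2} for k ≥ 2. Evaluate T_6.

T_2 = 3(-2) + 4(4) = 10
T_3 = 3(10) + 4(-2) = 22
T_4 = 3(22) + 4(10) = 106
T_5 = 3(106) + 4(22) = 406
T_6 = 3(406) + 4(106) = 1642

1642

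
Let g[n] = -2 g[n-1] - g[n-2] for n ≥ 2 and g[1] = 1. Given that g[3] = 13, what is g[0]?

Let g[0] = y.
g[2] = -2 - y
g[3] = 3 + 2y
So 3 + 2y = 13, giving y = 5.

5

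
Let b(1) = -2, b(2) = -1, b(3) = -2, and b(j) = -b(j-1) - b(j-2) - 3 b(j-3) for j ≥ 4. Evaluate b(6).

1

b(4) = -(-2) - (-1) - 3·(-2) = 9
b(5) = -9 - (-2) - 3·(-1) = -4
b(6) = -(-4) - 9 - 3·(-2) = 1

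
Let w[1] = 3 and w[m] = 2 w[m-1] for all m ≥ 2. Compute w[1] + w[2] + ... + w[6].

w[2] = 2·3 = 6
w[3] = 2·6 = 12
w[4] = 2·12 = 24
w[5] = 2·24 = 48
w[6] = 2·48 = 96
Sum = 3 + 6 + 12 + 24 + 48 + 96 = 189

189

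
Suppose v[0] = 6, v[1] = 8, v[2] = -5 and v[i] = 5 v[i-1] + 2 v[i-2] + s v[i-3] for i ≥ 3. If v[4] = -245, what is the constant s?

-5

v[3] = -9 + 6s
v[4] = -55 + 38s
So -55 + 38s = -245, giving s = -5.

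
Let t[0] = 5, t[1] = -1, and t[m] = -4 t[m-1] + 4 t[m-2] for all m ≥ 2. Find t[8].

268544

t[2] = -4·(-1) + 4·5 = 24
t[3] = -4·24 + 4·(-1) = -100
t[4] = -4·(-100) + 4·24 = 496
t[5] = -4·496 + 4·(-100) = -2384
t[6] = -4·(-2384) + 4·496 = 11520
t[7] = -4·11520 + 4·(-2384) = -55616
t[8] = -4·(-55616) + 4·11520 = 268544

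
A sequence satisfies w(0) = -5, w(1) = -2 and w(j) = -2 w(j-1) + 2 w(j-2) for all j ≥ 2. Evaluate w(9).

w(2) = -2·(-2) + 2·(-5) = -6
w(3) = -2·(-6) + 2·(-2) = 8
w(4) = -2·8 + 2·(-6) = -28
w(5) = -2·(-28) + 2·8 = 72
w(6) = -2·72 + 2·(-28) = -200
w(7) = -2·(-200) + 2·72 = 544
w(8) = -2·544 + 2·(-200) = -1488
w(9) = -2·(-1488) + 2·544 = 4064

4064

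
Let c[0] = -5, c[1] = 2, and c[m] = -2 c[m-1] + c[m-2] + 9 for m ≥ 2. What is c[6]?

-96

c[2] = -2(2) + (-5) + 9 = 0
c[3] = -2(0) + 2 + 9 = 11
c[4] = -2(11) + 0 + 9 = -13
c[5] = -2(-13) + 11 + 9 = 46
c[6] = -2(46) + (-13) + 9 = -96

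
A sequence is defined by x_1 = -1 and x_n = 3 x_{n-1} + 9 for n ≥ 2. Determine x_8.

7650

x_2 = 3(-1) + 9 = 6
x_3 = 3(6) + 9 = 27
x_4 = 3(27) + 9 = 90
x_5 = 3(90) + 9 = 279
x_6 = 3(279) + 9 = 846
x_7 = 3(846) + 9 = 2547
x_8 = 3(2547) + 9 = 7650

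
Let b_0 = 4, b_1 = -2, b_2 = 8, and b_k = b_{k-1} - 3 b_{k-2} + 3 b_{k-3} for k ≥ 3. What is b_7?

194

b_3 = 8 - 3(-2) + 3(4) = 26
b_4 = 26 - 3(8) + 3(-2) = -4
b_5 = (-4) - 3(26) + 3(8) = -58
b_6 = (-58) - 3(-4) + 3(26) = 32
b_7 = 32 - 3(-58) + 3(-4) = 194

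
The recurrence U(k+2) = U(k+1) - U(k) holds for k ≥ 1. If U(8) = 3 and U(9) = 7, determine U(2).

Rearranging, U(k-2) = -(U(k) - U(k-1)).
U(7) = -(7 - 3) = -4
U(6) = -(3 - (-4)) = -7
U(5) = -(-4 - (-7)) = -3
U(4) = -(-7 - (-3)) = 4
U(3) = -(-3 - 4) = 7
U(2) = -(4 - 7) = 3

3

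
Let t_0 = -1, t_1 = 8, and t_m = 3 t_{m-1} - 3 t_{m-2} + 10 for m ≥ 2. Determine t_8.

-719

t_2 = 3(8) - 3(-1) + 10 = 37
t_3 = 3(37) - 3(8) + 10 = 97
t_4 = 3(97) - 3(37) + 10 = 190
t_5 = 3(190) - 3(97) + 10 = 289
t_6 = 3(289) - 3(190) + 10 = 307
t_7 = 3(307) - 3(289) + 10 = 64
t_8 = 3(64) - 3(307) + 10 = -719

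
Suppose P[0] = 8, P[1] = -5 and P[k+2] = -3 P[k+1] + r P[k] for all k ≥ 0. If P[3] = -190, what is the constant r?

P[2] = 15 + 8r
P[3] = -45 - 29r
So -45 - 29r = -190, giving r = 5.

5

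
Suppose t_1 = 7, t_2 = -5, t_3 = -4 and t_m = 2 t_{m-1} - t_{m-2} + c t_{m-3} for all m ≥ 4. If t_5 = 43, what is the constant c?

t_4 = -3 + 7c
t_5 = -2 + 9c
So -2 + 9c = 43, giving c = 5.

5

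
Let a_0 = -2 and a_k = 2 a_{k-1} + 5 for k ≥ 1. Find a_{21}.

The fixed point is 5/(1 - 2) = -5, so a_k + 5 = 2(a_{k-1} + 5).
Hence a_k = 3·2^k - 5.
a_{21} = 3·2^{21} - 5 = 3·2097152 - 5 = 6291451.

6291451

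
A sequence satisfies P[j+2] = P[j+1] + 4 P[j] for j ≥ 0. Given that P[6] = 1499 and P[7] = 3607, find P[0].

9

Rearranging, P[j-2] = (P[j] - P[j-1]) / 4.
P[5] = (3607 - 1499) / 4 = 2108/4 = 527
P[4] = (1499 - 527) / 4 = 972/4 = 243
P[3] = (527 - 243) / 4 = 284/4 = 71
P[2] = (243 - 71) / 4 = 172/4 = 43
P[1] = (71 - 43) / 4 = 28/4 = 7
P[0] = (43 - 7) / 4 = 36/4 = 9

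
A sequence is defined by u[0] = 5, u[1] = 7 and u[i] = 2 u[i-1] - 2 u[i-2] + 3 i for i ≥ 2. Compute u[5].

29

u[2] = 2*7 - 2*5 + 6 = 10
u[3] = 2*10 - 2*7 + 9 = 15
u[4] = 2*15 - 2*10 + 12 = 22
u[5] = 2*22 - 2*15 + 15 = 29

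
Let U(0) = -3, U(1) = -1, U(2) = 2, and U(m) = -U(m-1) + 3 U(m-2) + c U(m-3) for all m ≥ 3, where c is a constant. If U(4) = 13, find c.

1

U(3) = -5 - 3c
U(4) = 11 + 2c
So 11 + 2c = 13, giving c = 1.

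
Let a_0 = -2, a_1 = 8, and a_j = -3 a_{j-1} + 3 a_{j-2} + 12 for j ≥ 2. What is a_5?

1218

a_2 = -3*8 + 3*(-2) + 12 = -18
a_3 = -3*(-18) + 3*8 + 12 = 90
a_4 = -3*90 + 3*(-18) + 12 = -312
a_5 = -3*(-312) + 3*90 + 12 = 1218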